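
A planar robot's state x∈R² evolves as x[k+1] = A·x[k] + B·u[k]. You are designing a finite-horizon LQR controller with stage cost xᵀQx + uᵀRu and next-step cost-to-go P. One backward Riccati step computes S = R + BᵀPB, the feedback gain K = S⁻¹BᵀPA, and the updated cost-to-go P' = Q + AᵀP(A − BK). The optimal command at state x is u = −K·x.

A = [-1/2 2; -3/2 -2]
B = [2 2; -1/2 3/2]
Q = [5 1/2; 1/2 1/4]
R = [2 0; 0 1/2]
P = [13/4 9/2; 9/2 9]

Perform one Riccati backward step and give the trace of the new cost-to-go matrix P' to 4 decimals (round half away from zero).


9.3523

BᵀP = [4.2500 4.5000; 13.2500 22.5000]
S = R + BᵀPB = [2 0; 0 1/2] + [6.2500 15.2500; 15.2500 60.2500] = [8.2500 15.2500; 15.2500 60.7500]
BᵀPA = [-8.8750 -0.5000; -40.3750 -18.5000]
K = S⁻¹·BᵀPA = [0.2850 0.9372; -0.7362 -0.5398]
A−BK = [0.4023 1.2052; -0.2533 -0.7217]
AᵀP(A−BK) = [0.6197 1.2736; 1.2736 3.4826]
P' = Q + AᵀP(A−BK) = [5.6197 1.7736; 1.7736 3.7326]
tr(P') = 9.3523


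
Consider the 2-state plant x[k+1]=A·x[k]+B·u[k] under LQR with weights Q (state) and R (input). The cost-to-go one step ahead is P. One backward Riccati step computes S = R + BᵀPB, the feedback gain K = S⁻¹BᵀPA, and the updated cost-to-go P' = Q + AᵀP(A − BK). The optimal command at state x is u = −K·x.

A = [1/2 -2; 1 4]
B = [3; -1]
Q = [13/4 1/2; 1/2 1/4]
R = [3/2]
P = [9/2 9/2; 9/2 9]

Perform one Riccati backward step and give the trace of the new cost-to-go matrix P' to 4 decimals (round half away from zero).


104.7500

BᵀP = [9.0000 4.5000]
S = R + BᵀPB = [3/2] + [22.5000] = [24.0000]
BᵀPA = [9.0000 0.0000]
K = S⁻¹·BᵀPA = [0.3750 0.0000]
A−BK = [-0.6250 -2.0000; 1.3750 4.0000]
AᵀP(A−BK) = [11.2500 31.5000; 31.5000 90.0000]
P' = Q + AᵀP(A−BK) = [14.5000 32.0000; 32.0000 90.2500]
tr(P') = 104.7500


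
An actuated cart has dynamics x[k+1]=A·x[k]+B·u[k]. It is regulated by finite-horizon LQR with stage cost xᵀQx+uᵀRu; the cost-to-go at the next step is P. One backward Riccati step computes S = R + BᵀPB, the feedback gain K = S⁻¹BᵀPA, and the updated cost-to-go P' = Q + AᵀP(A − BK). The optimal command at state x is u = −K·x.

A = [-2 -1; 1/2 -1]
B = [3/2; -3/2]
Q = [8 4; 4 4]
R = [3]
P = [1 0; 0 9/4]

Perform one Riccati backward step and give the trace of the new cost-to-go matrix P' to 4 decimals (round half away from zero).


BᵀP = [1.5000 -3.3750]
S = R + BᵀPB = [3] + [7.3125] = [10.3125]
BᵀPA = [-4.6875 1.8750]
K = S⁻¹·BᵀPA = [-0.4545 0.1818]
A−BK = [-1.3182 -1.2727; -0.1818 -0.7273]
AᵀP(A−BK) = [2.4318 1.7273; 1.7273 2.9091]
P' = Q + AᵀP(A−BK) = [10.4318 5.7273; 5.7273 6.9091]
tr(P') = 17.3409

17.3409


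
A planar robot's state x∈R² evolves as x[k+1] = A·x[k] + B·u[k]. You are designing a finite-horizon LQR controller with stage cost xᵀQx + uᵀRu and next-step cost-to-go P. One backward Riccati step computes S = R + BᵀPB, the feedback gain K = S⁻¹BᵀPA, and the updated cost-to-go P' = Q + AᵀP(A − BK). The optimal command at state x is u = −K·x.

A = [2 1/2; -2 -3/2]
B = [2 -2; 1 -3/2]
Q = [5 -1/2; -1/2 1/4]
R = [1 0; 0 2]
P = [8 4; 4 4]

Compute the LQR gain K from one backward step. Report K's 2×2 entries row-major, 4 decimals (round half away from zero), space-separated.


BᵀP = [20.0000 12.0000; -22.0000 -14.0000]
S = R + BᵀPB = [1 0; 0 2] + [52.0000 -58.0000; -58.0000 65.0000] = [53.0000 -58.0000; -58.0000 67.0000]
BᵀPA = [16.0000 -8.0000; -16.0000 10.0000]
K = S⁻¹·BᵀPA = [0.7701 0.2353; 0.4278 0.3529]
A−BK = [1.3155 0.7353; -2.1283 -1.2059]
AᵀP(A−BK) = [10.5241 5.8824; 5.8824 3.3529]
P' = Q + AᵀP(A−BK) = [15.5241 5.3824; 5.3824 3.6029]
tr(P') = 19.1270

0.7701 0.2353 0.4278 0.3529


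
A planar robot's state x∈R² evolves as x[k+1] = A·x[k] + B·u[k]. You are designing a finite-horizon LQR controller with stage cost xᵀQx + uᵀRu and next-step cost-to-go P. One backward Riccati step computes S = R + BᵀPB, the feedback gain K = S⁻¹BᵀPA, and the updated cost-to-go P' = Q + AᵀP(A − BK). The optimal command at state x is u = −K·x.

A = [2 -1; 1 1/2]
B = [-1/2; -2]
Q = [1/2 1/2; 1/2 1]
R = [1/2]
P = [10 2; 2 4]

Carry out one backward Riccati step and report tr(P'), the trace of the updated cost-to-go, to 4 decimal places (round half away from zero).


29.9239

BᵀP = [-9.0000 -9.0000]
S = R + BᵀPB = [1/2] + [22.5000] = [23.0000]
BᵀPA = [-27.0000 4.5000]
K = S⁻¹·BᵀPA = [-1.1739 0.1957]
A−BK = [1.4130 -0.9022; -1.3478 0.8913]
AᵀP(A−BK) = [20.3043 -12.7174; -12.7174 8.1196]
P' = Q + AᵀP(A−BK) = [20.8043 -12.2174; -12.2174 9.1196]
tr(P') = 29.9239


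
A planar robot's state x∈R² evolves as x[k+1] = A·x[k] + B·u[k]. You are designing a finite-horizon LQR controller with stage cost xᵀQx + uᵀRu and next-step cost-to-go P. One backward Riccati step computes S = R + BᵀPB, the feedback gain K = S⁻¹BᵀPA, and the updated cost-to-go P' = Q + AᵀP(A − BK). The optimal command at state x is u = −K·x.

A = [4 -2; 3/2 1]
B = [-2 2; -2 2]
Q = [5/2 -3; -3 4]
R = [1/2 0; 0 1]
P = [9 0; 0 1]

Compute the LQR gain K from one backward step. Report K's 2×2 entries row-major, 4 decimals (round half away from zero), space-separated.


-1.2397 0.5620 0.6198 -0.2810

BᵀP = [-18.0000 -2.0000; 18.0000 2.0000]
S = R + BᵀPB = [1/2 0; 0 1] + [40.0000 -40.0000; -40.0000 40.0000] = [40.5000 -40.0000; -40.0000 41.0000]
BᵀPA = [-75.0000 34.0000; 75.0000 -34.0000]
K = S⁻¹·BᵀPA = [-1.2397 0.5620; 0.6198 -0.2810]
A−BK = [0.2810 -0.3140; -2.2190 2.6860]
AᵀP(A−BK) = [6.7872 -7.2769; -7.2769 8.3388]
P' = Q + AᵀP(A−BK) = [9.2872 -10.2769; -10.2769 12.3388]
tr(P') = 21.6260


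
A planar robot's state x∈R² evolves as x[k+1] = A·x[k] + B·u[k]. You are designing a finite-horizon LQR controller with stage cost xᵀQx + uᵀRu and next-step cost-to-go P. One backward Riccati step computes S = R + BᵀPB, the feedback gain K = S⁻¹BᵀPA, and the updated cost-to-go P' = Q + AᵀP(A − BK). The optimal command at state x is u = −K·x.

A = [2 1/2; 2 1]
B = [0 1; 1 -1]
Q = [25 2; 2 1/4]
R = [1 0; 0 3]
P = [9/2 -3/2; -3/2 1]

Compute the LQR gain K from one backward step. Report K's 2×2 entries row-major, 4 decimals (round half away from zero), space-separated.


0.3582 0.2463 0.6866 0.0970

BᵀP = [-1.5000 1.0000; 6.0000 -2.5000]
S = R + BᵀPB = [1 0; 0 3] + [1.0000 -2.5000; -2.5000 8.5000] = [2.0000 -2.5000; -2.5000 11.5000]
BᵀPA = [-1.0000 0.2500; 7.0000 0.5000]
K = S⁻¹·BᵀPA = [0.3582 0.2463; 0.6866 0.0970]
A−BK = [1.3134 0.4030; 2.3284 0.8507]
AᵀP(A−BK) = [5.5522 1.5672; 1.5672 0.5149]
P' = Q + AᵀP(A−BK) = [30.5522 3.5672; 3.5672 0.7649]
tr(P') = 31.3172


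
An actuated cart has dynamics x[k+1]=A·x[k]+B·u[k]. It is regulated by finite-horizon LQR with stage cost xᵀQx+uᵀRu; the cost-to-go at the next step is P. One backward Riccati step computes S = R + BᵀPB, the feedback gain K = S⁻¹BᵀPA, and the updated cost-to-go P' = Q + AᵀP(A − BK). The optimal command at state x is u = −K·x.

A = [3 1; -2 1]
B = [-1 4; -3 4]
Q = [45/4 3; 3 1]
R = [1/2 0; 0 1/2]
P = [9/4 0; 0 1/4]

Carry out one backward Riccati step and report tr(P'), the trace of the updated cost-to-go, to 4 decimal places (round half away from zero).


BᵀP = [-2.2500 -0.7500; 9.0000 1.0000]
S = R + BᵀPB = [1/2 0; 0 1/2] + [4.5000 -12.0000; -12.0000 40.0000] = [5.0000 -12.0000; -12.0000 40.5000]
BᵀPA = [-5.2500 -3.0000; 25.0000 10.0000]
K = S⁻¹·BᵀPA = [1.4936 -0.0256; 1.0598 0.2393]
A−BK = [0.2543 0.0171; -1.7585 -0.0342]
AᵀP(A−BK) = [2.5956 0.1325; 0.1325 0.0299]
P' = Q + AᵀP(A−BK) = [13.8456 3.1325; 3.1325 1.0299]
tr(P') = 14.8755

14.8755


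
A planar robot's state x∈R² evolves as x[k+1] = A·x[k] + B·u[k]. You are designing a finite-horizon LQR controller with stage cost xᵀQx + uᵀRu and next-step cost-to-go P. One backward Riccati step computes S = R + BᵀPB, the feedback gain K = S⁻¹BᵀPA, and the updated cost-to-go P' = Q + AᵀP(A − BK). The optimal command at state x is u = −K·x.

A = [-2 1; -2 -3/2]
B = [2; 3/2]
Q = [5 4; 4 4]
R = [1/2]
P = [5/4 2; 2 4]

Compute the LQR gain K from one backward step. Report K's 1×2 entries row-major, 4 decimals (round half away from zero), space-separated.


-1.1698 -0.3585

BᵀP = [5.5000 10.0000]
S = R + BᵀPB = [1/2] + [26.0000] = [26.5000]
BᵀPA = [-31.0000 -9.5000]
K = S⁻¹·BᵀPA = [-1.1698 -0.3585]
A−BK = [0.3396 1.7170; -0.2453 -0.9623]
AᵀP(A−BK) = [0.7358 0.3868; 0.3868 0.8443]
P' = Q + AᵀP(A−BK) = [5.7358 4.3868; 4.3868 4.8443]
tr(P') = 10.5802


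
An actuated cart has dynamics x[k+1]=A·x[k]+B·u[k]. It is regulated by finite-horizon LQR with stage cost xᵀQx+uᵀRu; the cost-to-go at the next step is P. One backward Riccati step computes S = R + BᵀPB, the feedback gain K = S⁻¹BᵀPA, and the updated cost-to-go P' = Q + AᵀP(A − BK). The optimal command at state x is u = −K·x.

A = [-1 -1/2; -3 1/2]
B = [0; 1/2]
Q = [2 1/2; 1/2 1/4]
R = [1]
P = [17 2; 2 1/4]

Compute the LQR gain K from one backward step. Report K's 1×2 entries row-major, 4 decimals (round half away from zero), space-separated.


-1.2941 -0.4118

BᵀP = [1.0000 0.1250]
S = R + BᵀPB = [1] + [0.0625] = [1.0625]
BᵀPA = [-1.3750 -0.4375]
K = S⁻¹·BᵀPA = [-1.2941 -0.4118]
A−BK = [-1.0000 -0.5000; -2.3529 0.7059]
AᵀP(A−BK) = [29.4706 9.5588; 9.5588 3.1324]
P' = Q + AᵀP(A−BK) = [31.4706 10.0588; 10.0588 3.3824]
tr(P') = 34.8529


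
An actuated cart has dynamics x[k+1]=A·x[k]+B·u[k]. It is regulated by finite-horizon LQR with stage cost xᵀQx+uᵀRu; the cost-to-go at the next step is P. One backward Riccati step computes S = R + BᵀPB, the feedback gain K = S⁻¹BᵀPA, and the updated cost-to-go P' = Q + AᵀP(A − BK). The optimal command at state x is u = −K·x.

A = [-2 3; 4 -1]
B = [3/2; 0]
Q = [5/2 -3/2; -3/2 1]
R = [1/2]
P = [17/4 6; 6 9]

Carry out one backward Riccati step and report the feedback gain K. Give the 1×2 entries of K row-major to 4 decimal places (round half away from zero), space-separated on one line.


2.3106 1.0062

BᵀP = [6.3750 9.0000]
S = R + BᵀPB = [1/2] + [9.5625] = [10.0625]
BᵀPA = [23.2500 10.1250]
K = S⁻¹·BᵀPA = [2.3106 1.0062]
A−BK = [-5.4658 1.4907; 4.0000 -1.0000]
AᵀP(A−BK) = [11.2795 -0.8944; -0.8944 1.0621]
P' = Q + AᵀP(A−BK) = [13.7795 -2.3944; -2.3944 2.0621]
tr(P') = 15.8416


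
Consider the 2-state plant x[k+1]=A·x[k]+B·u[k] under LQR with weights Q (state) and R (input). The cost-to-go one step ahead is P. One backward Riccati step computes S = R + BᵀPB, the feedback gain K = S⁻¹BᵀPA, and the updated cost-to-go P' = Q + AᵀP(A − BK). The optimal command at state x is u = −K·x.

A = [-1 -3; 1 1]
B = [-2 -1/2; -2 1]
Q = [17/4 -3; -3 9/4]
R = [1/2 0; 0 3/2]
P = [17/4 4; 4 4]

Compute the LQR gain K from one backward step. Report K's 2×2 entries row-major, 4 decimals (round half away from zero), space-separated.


0.0209 0.5358 0.1119 0.2059

BᵀP = [-16.5000 -16.0000; 1.8750 2.0000]
S = R + BᵀPB = [1/2 0; 0 3/2] + [65.0000 -7.7500; -7.7500 1.0625] = [65.5000 -7.7500; -7.7500 2.5625]
BᵀPA = [0.5000 33.5000; 0.1250 -3.6250]
K = S⁻¹·BᵀPA = [0.0209 0.5358; 0.1119 0.2059]
A−BK = [-0.9023 -1.8255; 0.9298 1.8658]
AᵀP(A−BK) = [0.2256 0.4564; 0.4564 1.0467]
P' = Q + AᵀP(A−BK) = [4.4756 -2.5436; -2.5436 3.2967]
tr(P') = 7.7723


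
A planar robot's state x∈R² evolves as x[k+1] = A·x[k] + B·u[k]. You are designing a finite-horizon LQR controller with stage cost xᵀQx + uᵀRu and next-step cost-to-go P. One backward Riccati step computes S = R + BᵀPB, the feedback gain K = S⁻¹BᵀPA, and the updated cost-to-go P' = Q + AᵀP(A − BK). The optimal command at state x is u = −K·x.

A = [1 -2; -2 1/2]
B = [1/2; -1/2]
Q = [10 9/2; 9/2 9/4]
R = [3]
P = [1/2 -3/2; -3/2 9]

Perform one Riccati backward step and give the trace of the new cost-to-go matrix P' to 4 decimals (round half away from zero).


BᵀP = [1.0000 -5.2500]
S = R + BᵀPB = [3] + [3.1250] = [6.1250]
BᵀPA = [11.5000 -4.6250]
K = S⁻¹·BᵀPA = [1.8776 -0.7551]
A−BK = [0.0612 -1.6224; -1.0612 0.1224]
AᵀP(A−BK) = [20.9082 -8.0663; -8.0663 3.7577]
P' = Q + AᵀP(A−BK) = [30.9082 -3.5663; -3.5663 6.0077]
tr(P') = 36.9158

36.9158


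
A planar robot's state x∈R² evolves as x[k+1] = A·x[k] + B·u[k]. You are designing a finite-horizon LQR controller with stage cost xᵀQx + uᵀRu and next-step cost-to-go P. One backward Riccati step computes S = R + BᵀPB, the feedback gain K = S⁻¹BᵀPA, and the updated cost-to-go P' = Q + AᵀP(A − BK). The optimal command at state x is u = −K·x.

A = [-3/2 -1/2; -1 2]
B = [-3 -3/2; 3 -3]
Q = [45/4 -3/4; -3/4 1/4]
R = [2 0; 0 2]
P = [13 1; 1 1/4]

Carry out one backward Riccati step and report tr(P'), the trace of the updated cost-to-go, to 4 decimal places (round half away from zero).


12.3815

BᵀP = [-36.0000 -2.2500; -22.5000 -2.2500]
S = R + BᵀPB = [2 0; 0 2] + [101.2500 60.7500; 60.7500 40.5000] = [103.2500 60.7500; 60.7500 42.5000]
BᵀPA = [56.2500 13.5000; 36.0000 6.7500]
K = S⁻¹·BᵀPA = [0.2919 0.2347; 0.4298 -0.1766]
A−BK = [0.0204 -0.0609; -0.5863 0.7662]
AᵀP(A−BK) = [0.6073 -0.0919; -0.0919 0.2742]
P' = Q + AᵀP(A−BK) = [11.8573 -0.8419; -0.8419 0.5242]
tr(P') = 12.3815


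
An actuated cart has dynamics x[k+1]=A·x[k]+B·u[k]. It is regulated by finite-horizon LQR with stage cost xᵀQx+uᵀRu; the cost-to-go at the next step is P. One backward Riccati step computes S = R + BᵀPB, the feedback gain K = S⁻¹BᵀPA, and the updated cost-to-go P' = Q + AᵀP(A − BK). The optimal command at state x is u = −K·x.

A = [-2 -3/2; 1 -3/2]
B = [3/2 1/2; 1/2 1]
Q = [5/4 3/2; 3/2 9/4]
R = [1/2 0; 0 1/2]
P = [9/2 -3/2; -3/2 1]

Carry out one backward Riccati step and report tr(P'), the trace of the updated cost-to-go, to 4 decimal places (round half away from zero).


BᵀP = [6.0000 -1.7500; 0.7500 0.2500]
S = R + BᵀPB = [1/2 0; 0 1/2] + [8.1250 1.2500; 1.2500 0.6250] = [8.6250 1.2500; 1.2500 1.1250]
BᵀPA = [-13.7500 -6.3750; -1.2500 -1.5000]
K = S⁻¹·BᵀPA = [-1.7083 -0.6507; 0.7869 -0.6104]
A−BK = [0.1689 -0.2188; 1.0672 -0.5643]
AᵀP(A−BK) = [2.4952 0.0403; 0.0403 0.5614]
P' = Q + AᵀP(A−BK) = [3.7452 1.5403; 1.5403 2.8114]
tr(P') = 6.5566

6.5566


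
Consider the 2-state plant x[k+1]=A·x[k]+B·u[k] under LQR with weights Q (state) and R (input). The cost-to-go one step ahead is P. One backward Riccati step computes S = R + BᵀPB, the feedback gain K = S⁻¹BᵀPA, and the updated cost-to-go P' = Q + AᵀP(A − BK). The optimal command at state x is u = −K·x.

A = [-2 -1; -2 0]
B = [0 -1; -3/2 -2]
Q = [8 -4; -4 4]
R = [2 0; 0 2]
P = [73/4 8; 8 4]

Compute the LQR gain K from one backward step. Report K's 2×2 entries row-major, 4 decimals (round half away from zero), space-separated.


0.2575 -0.0172 1.3820 0.5079

BᵀP = [-12.0000 -6.0000; -34.2500 -16.0000]
S = R + BᵀPB = [2 0; 0 2] + [9.0000 24.0000; 24.0000 66.2500] = [11.0000 24.0000; 24.0000 68.2500]
BᵀPA = [36.0000 12.0000; 100.5000 34.2500]
K = S⁻¹·BᵀPA = [0.2575 -0.0172; 1.3820 0.5079]
A−BK = [-0.6180 -0.4921; 1.1502 0.9900]
AᵀP(A−BK) = [4.8412 2.0773; 2.0773 1.0615]
P' = Q + AᵀP(A−BK) = [12.8412 -1.9227; -1.9227 5.0615]
tr(P') = 17.9027


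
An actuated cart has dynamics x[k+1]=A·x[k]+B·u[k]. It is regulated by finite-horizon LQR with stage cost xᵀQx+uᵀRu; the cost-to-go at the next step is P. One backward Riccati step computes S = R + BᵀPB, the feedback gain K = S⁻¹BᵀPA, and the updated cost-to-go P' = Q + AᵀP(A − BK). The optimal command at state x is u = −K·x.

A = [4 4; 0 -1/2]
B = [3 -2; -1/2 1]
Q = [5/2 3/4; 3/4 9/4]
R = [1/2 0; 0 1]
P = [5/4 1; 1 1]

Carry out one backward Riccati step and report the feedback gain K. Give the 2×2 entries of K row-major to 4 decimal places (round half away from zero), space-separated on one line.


1.3636 1.2045 -0.1818 -0.2273

BᵀP = [3.2500 2.5000; -1.5000 -1.0000]
S = R + BᵀPB = [1/2 0; 0 1] + [8.5000 -4.0000; -4.0000 2.0000] = [9.0000 -4.0000; -4.0000 3.0000]
BᵀPA = [13.0000 11.7500; -6.0000 -5.5000]
K = S⁻¹·BᵀPA = [1.3636 1.2045; -0.1818 -0.2273]
A−BK = [-0.4545 -0.0682; 0.8636 0.3295]
AᵀP(A−BK) = [1.1818 0.9773; 0.9773 0.8466]
P' = Q + AᵀP(A−BK) = [3.6818 1.7273; 1.7273 3.0966]
tr(P') = 6.7784


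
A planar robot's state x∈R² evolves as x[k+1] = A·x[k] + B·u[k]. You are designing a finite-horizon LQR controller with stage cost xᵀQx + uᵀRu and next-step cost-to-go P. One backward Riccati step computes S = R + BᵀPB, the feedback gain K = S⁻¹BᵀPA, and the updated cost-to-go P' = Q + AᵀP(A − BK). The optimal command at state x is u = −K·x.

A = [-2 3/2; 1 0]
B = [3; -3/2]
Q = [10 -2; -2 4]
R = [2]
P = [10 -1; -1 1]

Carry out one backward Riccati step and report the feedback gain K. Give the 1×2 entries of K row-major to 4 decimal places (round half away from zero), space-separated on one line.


-0.6538 0.4576

BᵀP = [31.5000 -4.5000]
S = R + BᵀPB = [2] + [101.2500] = [103.2500]
BᵀPA = [-67.5000 47.2500]
K = S⁻¹·BᵀPA = [-0.6538 0.4576]
A−BK = [-0.0387 0.1271; 0.0194 0.6864]
AᵀP(A−BK) = [0.8717 -0.6102; -0.6102 0.8771]
P' = Q + AᵀP(A−BK) = [10.8717 -2.6102; -2.6102 4.8771]
tr(P') = 15.7488


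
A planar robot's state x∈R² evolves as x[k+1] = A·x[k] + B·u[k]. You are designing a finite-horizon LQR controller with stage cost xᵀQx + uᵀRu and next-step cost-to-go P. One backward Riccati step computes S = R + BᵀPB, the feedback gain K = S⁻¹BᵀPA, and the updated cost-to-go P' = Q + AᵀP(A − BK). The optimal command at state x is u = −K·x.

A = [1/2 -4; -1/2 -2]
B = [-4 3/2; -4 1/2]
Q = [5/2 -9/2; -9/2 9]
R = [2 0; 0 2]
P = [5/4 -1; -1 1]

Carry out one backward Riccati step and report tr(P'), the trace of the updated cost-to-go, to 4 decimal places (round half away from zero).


15.5392

BᵀP = [-1.0000 0.0000; 1.3750 -1.0000]
S = R + BᵀPB = [2 0; 0 2] + [4.0000 -1.5000; -1.5000 1.5625] = [6.0000 -1.5000; -1.5000 3.5625]
BᵀPA = [-0.5000 4.0000; 1.1875 -3.5000]
K = S⁻¹·BᵀPA = [0.0000 0.4706; 0.3333 -0.7843]
A−BK = [0.0000 -0.9412; -0.6667 0.2745]
AᵀP(A−BK) = [0.6667 -1.3333; -1.3333 3.3725]
P' = Q + AᵀP(A−BK) = [3.1667 -5.8333; -5.8333 12.3725]
tr(P') = 15.5392


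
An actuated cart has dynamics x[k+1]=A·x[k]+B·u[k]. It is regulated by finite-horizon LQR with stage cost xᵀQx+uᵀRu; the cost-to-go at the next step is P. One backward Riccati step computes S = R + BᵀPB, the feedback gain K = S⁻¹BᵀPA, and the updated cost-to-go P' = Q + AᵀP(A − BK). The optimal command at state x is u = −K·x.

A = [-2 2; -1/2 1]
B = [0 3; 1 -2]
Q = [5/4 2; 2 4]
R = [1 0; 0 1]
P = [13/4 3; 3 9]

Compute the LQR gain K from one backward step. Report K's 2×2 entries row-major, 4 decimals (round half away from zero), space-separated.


-1.5559 1.9876 -0.5621 0.5418

BᵀP = [3.0000 9.0000; 3.7500 -9.0000]
S = R + BᵀPB = [1 0; 0 1] + [9.0000 -9.0000; -9.0000 29.2500] = [10.0000 -9.0000; -9.0000 30.2500]
BᵀPA = [-10.5000 15.0000; -3.0000 -1.5000]
K = S⁻¹·BᵀPA = [-1.5559 1.9876; -0.5621 0.5418]
A−BK = [-0.3138 0.3747; -0.0683 0.0959]
AᵀP(A−BK) = [3.2271 -4.0051; -4.0051 4.9989]
P' = Q + AᵀP(A−BK) = [4.4771 -2.0051; -2.0051 8.9989]
tr(P') = 13.4760


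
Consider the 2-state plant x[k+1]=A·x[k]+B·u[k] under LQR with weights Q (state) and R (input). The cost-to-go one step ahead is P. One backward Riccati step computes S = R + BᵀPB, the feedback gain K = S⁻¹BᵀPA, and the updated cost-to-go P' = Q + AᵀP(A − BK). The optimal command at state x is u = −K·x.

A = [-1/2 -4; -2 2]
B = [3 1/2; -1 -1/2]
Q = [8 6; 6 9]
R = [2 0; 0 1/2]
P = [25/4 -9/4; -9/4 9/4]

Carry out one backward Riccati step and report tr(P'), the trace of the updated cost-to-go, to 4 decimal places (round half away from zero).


24.7202

BᵀP = [21.0000 -9.0000; 4.2500 -2.2500]
S = R + BᵀPB = [2 0; 0 1/2] + [72.0000 15.0000; 15.0000 3.2500] = [74.0000 15.0000; 15.0000 3.7500]
BᵀPA = [7.5000 -102.0000; 2.3750 -21.5000]
K = S⁻¹·BᵀPA = [-0.1429 -1.1429; 1.2048 -1.1619]
A−BK = [-0.6738 0.0095; -1.5405 0.2762]
AᵀP(A−BK) = [4.2726 -0.9190; -0.9190 3.4476]
P' = Q + AᵀP(A−BK) = [12.2726 5.0810; 5.0810 12.4476]
tr(P') = 24.7202


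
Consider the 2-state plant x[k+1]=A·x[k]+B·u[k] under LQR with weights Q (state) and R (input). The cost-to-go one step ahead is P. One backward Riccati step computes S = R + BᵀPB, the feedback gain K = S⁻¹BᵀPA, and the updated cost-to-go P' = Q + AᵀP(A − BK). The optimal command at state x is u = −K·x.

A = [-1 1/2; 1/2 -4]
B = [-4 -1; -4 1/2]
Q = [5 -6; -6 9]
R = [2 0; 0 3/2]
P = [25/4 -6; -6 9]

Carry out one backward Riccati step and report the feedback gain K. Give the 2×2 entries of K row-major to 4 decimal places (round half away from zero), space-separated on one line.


-0.0089 0.6280 0.9035 -2.7178

BᵀP = [-1.0000 -12.0000; -9.2500 10.5000]
S = R + BᵀPB = [2 0; 0 3/2] + [52.0000 -5.0000; -5.0000 14.5000] = [54.0000 -5.0000; -5.0000 16.0000]
BᵀPA = [-5.0000 47.5000; 14.5000 -46.6250]
K = S⁻¹·BᵀPA = [-0.0089 0.6280; 0.9035 -2.7178]
A−BK = [-0.1323 0.2941; 0.0125 -0.1292]
AᵀP(A−BK) = [1.3552 -4.0767; -4.0767 13.0152]
P' = Q + AᵀP(A−BK) = [6.3552 -10.0767; -10.0767 22.0152]
tr(P') = 28.3703


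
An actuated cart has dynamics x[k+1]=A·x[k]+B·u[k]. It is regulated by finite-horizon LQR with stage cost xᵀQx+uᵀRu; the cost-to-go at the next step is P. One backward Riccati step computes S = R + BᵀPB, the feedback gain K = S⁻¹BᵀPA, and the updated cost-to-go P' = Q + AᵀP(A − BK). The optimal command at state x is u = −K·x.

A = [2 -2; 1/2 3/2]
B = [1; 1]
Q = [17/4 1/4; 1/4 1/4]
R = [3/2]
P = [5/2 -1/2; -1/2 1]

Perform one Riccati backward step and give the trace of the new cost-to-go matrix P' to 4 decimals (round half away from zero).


BᵀP = [2.0000 0.5000]
S = R + BᵀPB = [3/2] + [2.5000] = [4.0000]
BᵀPA = [4.2500 -3.2500]
K = S⁻¹·BᵀPA = [1.0625 -0.8125]
A−BK = [0.9375 -1.1875; -0.5625 2.3125]
AᵀP(A−BK) = [4.7344 -6.7969; -6.7969 12.6094]
P' = Q + AᵀP(A−BK) = [8.9844 -6.5469; -6.5469 12.8594]
tr(P') = 21.8438

21.8438


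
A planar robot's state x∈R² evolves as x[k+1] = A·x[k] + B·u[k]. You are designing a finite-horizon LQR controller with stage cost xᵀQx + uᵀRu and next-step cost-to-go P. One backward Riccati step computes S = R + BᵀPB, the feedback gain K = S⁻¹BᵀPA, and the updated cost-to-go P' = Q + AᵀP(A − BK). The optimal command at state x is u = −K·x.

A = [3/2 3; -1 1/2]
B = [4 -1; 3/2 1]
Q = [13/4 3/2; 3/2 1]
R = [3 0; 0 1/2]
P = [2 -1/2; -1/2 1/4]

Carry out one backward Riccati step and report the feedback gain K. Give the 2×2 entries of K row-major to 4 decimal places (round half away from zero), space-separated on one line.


0.2162 0.4761 -0.6884 -0.7731

BᵀP = [7.2500 -1.6250; -2.5000 0.7500]
S = R + BᵀPB = [3 0; 0 1/2] + [26.5625 -8.8750; -8.8750 3.2500] = [29.5625 -8.8750; -8.8750 3.7500]
BᵀPA = [12.5000 20.9375; -4.5000 -7.1250]
K = S⁻¹·BᵀPA = [0.2162 0.4761; -0.6884 -0.7731]
A−BK = [-0.0531 0.3223; -0.6358 0.5589]
AᵀP(A−BK) = [0.4501 0.5691; 0.5691 1.0847]
P' = Q + AᵀP(A−BK) = [3.7001 2.0691; 2.0691 2.0847]
tr(P') = 5.7848


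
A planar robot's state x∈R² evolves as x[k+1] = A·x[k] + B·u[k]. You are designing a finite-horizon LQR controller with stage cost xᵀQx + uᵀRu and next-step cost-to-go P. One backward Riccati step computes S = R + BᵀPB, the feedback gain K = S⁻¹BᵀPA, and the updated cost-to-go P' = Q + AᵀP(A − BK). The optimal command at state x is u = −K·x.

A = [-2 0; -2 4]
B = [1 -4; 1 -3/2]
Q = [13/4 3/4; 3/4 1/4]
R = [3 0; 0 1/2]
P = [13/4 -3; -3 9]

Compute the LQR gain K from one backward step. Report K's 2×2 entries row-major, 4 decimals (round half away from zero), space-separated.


BᵀP = [0.2500 6.0000; -8.5000 -1.5000]
S = R + BᵀPB = [3 0; 0 1/2] + [6.2500 -10.0000; -10.0000 36.2500] = [9.2500 -10.0000; -10.0000 36.7500]
BᵀPA = [-12.5000 24.0000; 20.0000 -6.0000]
K = S⁻¹·BᵀPA = [-1.0810 3.4259; 0.2501 0.7690]
A−BK = [0.0813 -0.3501; -0.5439 1.7275]
AᵀP(A−BK) = [6.4861 -20.5554; -20.5554 66.3923]
P' = Q + AᵀP(A−BK) = [9.7361 -19.8054; -19.8054 66.6423]
tr(P') = 76.3784

-1.0810 3.4259 0.2501 0.7690


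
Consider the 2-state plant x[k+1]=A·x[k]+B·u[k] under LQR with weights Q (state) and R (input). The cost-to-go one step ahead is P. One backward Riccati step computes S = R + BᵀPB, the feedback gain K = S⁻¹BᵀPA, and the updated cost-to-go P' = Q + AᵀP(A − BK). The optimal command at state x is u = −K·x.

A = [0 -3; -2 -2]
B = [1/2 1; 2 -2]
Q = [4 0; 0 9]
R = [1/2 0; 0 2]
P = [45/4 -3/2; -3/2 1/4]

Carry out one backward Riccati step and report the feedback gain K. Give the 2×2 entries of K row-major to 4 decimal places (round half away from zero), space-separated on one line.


-0.1413 -1.6803 0.2193 -1.6543

BᵀP = [2.6250 -0.2500; 14.2500 -2.0000]
S = R + BᵀPB = [1/2 0; 0 2] + [0.8125 3.1250; 3.1250 18.2500] = [1.3125 3.1250; 3.1250 20.2500]
BᵀPA = [0.5000 -7.3750; 4.0000 -38.7500]
K = S⁻¹·BᵀPA = [-0.1413 -1.6803; 0.2193 -1.6543]
A−BK = [-0.1487 -0.5056; -1.2788 -1.9480]
AᵀP(A−BK) = [0.1933 -0.5428; -0.5428 7.7546]
P' = Q + AᵀP(A−BK) = [4.1933 -0.5428; -0.5428 16.7546]
tr(P') = 20.9480


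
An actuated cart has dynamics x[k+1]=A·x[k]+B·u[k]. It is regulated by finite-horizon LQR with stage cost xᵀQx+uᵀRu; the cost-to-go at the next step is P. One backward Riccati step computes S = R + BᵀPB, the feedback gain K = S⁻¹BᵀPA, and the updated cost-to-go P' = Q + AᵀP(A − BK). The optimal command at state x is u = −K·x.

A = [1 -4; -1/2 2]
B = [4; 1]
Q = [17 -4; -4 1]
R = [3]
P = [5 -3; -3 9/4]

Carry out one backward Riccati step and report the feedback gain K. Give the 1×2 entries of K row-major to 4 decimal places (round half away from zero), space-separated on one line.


0.3571 -1.4286

BᵀP = [17.0000 -9.7500]
S = R + BᵀPB = [3] + [58.2500] = [61.2500]
BᵀPA = [21.8750 -87.5000]
K = S⁻¹·BᵀPA = [0.3571 -1.4286]
A−BK = [-0.4286 1.7143; -0.8571 3.4286]
AᵀP(A−BK) = [0.7500 -3.0000; -3.0000 12.0000]
P' = Q + AᵀP(A−BK) = [17.7500 -7.0000; -7.0000 13.0000]
tr(P') = 30.7500


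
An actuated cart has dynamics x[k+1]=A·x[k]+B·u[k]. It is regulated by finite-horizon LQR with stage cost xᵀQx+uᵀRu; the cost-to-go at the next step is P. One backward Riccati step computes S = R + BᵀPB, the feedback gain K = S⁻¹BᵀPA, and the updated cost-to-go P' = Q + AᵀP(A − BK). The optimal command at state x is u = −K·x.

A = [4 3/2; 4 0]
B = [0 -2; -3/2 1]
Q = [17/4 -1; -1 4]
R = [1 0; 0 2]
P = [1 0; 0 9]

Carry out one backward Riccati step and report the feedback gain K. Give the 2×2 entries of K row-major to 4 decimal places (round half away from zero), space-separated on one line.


BᵀP = [0.0000 -13.5000; -2.0000 9.0000]
S = R + BᵀPB = [1 0; 0 2] + [20.2500 -13.5000; -13.5000 13.0000] = [21.2500 -13.5000; -13.5000 15.0000]
BᵀPA = [-54.0000 0.0000; 28.0000 -3.0000]
K = S⁻¹·BᵀPA = [-3.1648 -0.2967; -0.9817 -0.4670]
A−BK = [2.0366 0.5659; 0.2344 0.0220]
AᵀP(A−BK) = [16.5861 3.0549; 3.0549 0.8489]
P' = Q + AᵀP(A−BK) = [20.8361 2.0549; 2.0549 4.8489]
tr(P') = 25.6850

-3.1648 -0.2967 -0.9817 -0.4670


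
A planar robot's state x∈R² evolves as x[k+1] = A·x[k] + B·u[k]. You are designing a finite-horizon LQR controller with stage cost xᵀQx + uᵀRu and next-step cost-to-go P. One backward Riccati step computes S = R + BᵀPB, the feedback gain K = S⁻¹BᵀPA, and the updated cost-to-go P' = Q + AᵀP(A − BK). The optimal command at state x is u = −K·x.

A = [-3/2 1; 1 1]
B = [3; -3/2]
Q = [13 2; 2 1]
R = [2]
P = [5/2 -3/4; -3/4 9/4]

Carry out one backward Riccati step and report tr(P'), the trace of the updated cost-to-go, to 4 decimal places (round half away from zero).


BᵀP = [8.6250 -5.6250]
S = R + BᵀPB = [2] + [34.3125] = [36.3125]
BᵀPA = [-18.5625 3.0000]
K = S⁻¹·BᵀPA = [-0.5112 0.0826]
A−BK = [0.0336 0.7522; 0.2332 1.1239]
AᵀP(A−BK) = [0.6361 0.4086; 0.4086 3.0022]
P' = Q + AᵀP(A−BK) = [13.6361 2.4086; 2.4086 4.0022]
tr(P') = 17.6382

17.6382


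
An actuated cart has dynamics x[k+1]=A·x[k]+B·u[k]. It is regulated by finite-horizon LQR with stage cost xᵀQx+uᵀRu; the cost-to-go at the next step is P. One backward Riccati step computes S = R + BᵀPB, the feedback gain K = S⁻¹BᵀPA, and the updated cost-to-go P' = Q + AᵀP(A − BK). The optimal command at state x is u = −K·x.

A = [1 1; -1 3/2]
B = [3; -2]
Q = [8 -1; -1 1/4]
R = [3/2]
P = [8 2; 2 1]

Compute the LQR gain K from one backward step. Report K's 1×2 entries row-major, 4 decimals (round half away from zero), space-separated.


BᵀP = [20.0000 4.0000]
S = R + BᵀPB = [3/2] + [52.0000] = [53.5000]
BᵀPA = [16.0000 26.0000]
K = S⁻¹·BᵀPA = [0.2991 0.4860]
A−BK = [0.1028 -0.4579; -0.4019 2.4720]
AᵀP(A−BK) = [0.2150 -0.2757; -0.2757 3.6145]
P' = Q + AᵀP(A−BK) = [8.2150 -1.2757; -1.2757 3.8645]
tr(P') = 12.0794

0.2991 0.4860


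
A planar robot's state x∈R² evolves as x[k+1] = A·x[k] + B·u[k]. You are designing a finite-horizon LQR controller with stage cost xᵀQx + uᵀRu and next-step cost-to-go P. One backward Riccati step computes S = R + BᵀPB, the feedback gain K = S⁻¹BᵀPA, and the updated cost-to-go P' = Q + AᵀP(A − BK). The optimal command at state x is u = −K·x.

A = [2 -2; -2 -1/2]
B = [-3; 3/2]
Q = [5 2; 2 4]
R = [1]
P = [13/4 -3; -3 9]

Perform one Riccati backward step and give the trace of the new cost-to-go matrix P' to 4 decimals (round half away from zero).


BᵀP = [-14.2500 22.5000]
S = R + BᵀPB = [1] + [76.5000] = [77.5000]
BᵀPA = [-73.5000 17.2500]
K = S⁻¹·BᵀPA = [-0.9484 0.2226]
A−BK = [-0.8452 -1.3323; -0.5774 -0.8339]
AᵀP(A−BK) = [3.2935 3.3597; 3.3597 5.4105]
P' = Q + AᵀP(A−BK) = [8.2935 5.3597; 5.3597 9.4105]
tr(P') = 17.7040

17.7040


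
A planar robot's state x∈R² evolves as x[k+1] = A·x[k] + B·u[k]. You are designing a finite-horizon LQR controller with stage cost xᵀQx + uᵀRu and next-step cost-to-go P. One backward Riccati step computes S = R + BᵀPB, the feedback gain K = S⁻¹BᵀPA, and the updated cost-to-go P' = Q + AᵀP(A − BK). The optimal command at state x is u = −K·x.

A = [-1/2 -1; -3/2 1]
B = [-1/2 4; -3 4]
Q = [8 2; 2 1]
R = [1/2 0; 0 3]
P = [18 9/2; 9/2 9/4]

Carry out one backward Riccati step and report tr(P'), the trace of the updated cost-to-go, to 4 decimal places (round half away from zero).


9.6861

BᵀP = [-22.5000 -9.0000; 90.0000 27.0000]
S = R + BᵀPB = [1/2 0; 0 3] + [38.2500 -126.0000; -126.0000 468.0000] = [38.7500 -126.0000; -126.0000 471.0000]
BᵀPA = [24.7500 13.5000; -85.5000 -63.0000]
K = S⁻¹·BᵀPA = [0.3723 -0.6650; -0.0819 -0.3117]
A−BK = [0.0139 -0.0859; -0.0554 0.2517]
AᵀP(A−BK) = [0.0929 -0.0629; -0.0629 0.5932]
P' = Q + AᵀP(A−BK) = [8.0929 1.9371; 1.9371 1.5932]
tr(P') = 9.6861


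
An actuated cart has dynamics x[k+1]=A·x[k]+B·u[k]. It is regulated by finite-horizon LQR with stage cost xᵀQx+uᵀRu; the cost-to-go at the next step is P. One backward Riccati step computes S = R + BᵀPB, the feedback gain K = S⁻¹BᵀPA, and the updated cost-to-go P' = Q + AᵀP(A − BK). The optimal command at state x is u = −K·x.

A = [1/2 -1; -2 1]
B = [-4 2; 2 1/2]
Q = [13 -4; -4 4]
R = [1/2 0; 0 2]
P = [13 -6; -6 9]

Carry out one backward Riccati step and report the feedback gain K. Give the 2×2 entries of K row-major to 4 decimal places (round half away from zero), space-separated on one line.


BᵀP = [-64.0000 42.0000; 23.0000 -7.5000]
S = R + BᵀPB = [1/2 0; 0 2] + [340.0000 -107.0000; -107.0000 42.2500] = [340.5000 -107.0000; -107.0000 44.2500]
BᵀPA = [-116.0000 106.0000; 26.5000 -30.5000]
K = S⁻¹·BᵀPA = [-0.6350 0.3944; -0.9366 0.2644]
A−BK = [-0.1668 0.0487; -0.2617 0.0790]
AᵀP(A−BK) = [2.4103 -0.7567; -0.7567 0.2585]
P' = Q + AᵀP(A−BK) = [15.4103 -4.7567; -4.7567 4.2585]
tr(P') = 19.6688

-0.6350 0.3944 -0.9366 0.2644


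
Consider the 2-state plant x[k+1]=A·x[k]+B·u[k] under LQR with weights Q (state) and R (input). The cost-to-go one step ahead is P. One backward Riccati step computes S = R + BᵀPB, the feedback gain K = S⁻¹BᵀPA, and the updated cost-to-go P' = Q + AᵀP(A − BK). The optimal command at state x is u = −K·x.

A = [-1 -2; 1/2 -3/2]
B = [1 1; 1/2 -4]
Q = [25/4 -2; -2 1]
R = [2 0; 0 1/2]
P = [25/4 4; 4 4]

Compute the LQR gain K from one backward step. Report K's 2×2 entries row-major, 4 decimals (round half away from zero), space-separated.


-0.5440 -1.4979 -0.1244 0.3589

BᵀP = [8.2500 6.0000; -9.7500 -12.0000]
S = R + BᵀPB = [2 0; 0 1/2] + [11.2500 -15.7500; -15.7500 38.2500] = [13.2500 -15.7500; -15.7500 38.7500]
BᵀPA = [-5.2500 -25.5000; 3.7500 37.5000]
K = S⁻¹·BᵀPA = [-0.5440 -1.4979; -0.1244 0.3589]
A−BK = [-0.3316 -0.8610; 0.2746 0.6846]
AᵀP(A−BK) = [0.8601 2.2902; 2.2902 6.3443]
P' = Q + AᵀP(A−BK) = [7.1101 0.2902; 0.2902 7.3443]
tr(P') = 14.4544


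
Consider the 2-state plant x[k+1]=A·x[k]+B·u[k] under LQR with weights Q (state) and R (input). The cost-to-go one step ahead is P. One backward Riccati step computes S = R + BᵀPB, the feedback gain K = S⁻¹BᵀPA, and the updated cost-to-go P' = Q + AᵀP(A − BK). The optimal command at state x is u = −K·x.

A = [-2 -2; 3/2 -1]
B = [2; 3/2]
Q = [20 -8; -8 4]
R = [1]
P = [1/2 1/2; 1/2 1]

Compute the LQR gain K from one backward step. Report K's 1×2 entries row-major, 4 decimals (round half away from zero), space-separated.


BᵀP = [1.7500 2.5000]
S = R + BᵀPB = [1] + [7.2500] = [8.2500]
BᵀPA = [0.2500 -6.0000]
K = S⁻¹·BᵀPA = [0.0303 -0.7273]
A−BK = [-2.0606 -0.5455; 1.4545 0.0909]
AᵀP(A−BK) = [1.2424 0.1818; 0.1818 0.6364]
P' = Q + AᵀP(A−BK) = [21.2424 -7.8182; -7.8182 4.6364]
tr(P') = 25.8788

0.0303 -0.7273


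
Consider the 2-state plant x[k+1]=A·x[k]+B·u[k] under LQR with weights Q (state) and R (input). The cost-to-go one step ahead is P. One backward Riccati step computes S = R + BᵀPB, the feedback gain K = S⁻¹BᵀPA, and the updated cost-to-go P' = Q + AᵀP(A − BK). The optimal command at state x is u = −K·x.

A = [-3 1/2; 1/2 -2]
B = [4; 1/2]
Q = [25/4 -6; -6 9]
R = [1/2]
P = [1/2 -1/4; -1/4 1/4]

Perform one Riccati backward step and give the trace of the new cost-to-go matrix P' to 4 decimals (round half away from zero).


16.3724

BᵀP = [1.8750 -0.8750]
S = R + BᵀPB = [1/2] + [7.0625] = [7.5625]
BᵀPA = [-6.0625 2.6875]
K = S⁻¹·BᵀPA = [-0.8017 0.3554]
A−BK = [0.2066 -0.9215; 0.9008 -2.1777]
AᵀP(A−BK) = [0.4525 -0.4081; -0.4081 0.6699]
P' = Q + AᵀP(A−BK) = [6.7025 -6.4081; -6.4081 9.6699]
tr(P') = 16.3724


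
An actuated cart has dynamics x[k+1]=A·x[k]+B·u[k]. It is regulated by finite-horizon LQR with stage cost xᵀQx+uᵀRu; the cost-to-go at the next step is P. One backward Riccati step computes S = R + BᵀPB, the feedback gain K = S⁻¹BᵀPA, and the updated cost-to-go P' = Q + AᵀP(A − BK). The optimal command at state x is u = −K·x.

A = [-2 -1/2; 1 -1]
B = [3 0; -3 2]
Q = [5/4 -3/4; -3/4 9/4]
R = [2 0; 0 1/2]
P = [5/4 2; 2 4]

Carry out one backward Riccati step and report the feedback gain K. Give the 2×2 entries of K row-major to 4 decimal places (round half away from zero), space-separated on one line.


BᵀP = [-2.2500 -6.0000; 4.0000 8.0000]
S = R + BᵀPB = [2 0; 0 1/2] + [11.2500 -12.0000; -12.0000 16.0000] = [13.2500 -12.0000; -12.0000 16.5000]
BᵀPA = [-1.5000 7.1250; 0.0000 -10.0000]
K = S⁻¹·BᵀPA = [-0.3317 -0.0327; -0.2412 -0.6298]
A−BK = [-1.0050 -0.4020; 0.4874 0.1616]
AᵀP(A−BK) = [0.5025 0.2010; 0.2010 0.2471]
P' = Q + AᵀP(A−BK) = [1.7525 -0.5490; -0.5490 2.4971]
tr(P') = 4.2496

-0.3317 -0.0327 -0.2412 -0.6298


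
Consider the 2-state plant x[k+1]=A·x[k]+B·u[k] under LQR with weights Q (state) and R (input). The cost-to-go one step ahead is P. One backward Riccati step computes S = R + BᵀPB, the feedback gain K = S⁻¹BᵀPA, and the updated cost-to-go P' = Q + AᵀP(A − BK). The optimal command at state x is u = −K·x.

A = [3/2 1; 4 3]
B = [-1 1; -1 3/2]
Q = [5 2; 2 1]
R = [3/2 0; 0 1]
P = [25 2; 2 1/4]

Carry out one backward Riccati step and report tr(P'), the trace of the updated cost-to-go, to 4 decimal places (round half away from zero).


8.8763

BᵀP = [-27.0000 -2.2500; 28.0000 2.3750]
S = R + BᵀPB = [3/2 0; 0 1] + [29.2500 -30.3750; -30.3750 31.5625] = [30.7500 -30.3750; -30.3750 32.5625]
BᵀPA = [-49.5000 -33.7500; 51.5000 35.1250]
K = S⁻¹·BᵀPA = [-0.6043 -0.4076; 1.0179 0.6985]
A−BK = [-0.1222 -0.1061; 1.8689 1.5447]
AᵀP(A−BK) = [1.9169 1.3522; 1.3522 0.9595]
P' = Q + AᵀP(A−BK) = [6.9169 3.3522; 3.3522 1.9595]
tr(P') = 8.8763


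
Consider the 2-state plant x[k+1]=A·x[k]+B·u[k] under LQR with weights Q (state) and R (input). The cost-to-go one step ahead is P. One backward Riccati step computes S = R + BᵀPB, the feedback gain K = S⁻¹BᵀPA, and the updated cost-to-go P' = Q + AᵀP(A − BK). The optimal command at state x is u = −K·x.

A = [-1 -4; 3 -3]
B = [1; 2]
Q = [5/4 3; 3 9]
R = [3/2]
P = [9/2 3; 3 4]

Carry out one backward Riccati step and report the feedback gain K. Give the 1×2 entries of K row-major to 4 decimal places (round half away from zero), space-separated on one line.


0.6618 -2.2059

BᵀP = [10.5000 11.0000]
S = R + BᵀPB = [3/2] + [32.5000] = [34.0000]
BᵀPA = [22.5000 -75.0000]
K = S⁻¹·BᵀPA = [0.6618 -2.2059]
A−BK = [-1.6618 -1.7941; 1.6765 1.4118]
AᵀP(A−BK) = [7.6103 4.6324; 4.6324 14.5588]
P' = Q + AᵀP(A−BK) = [8.8603 7.6324; 7.6324 23.5588]
tr(P') = 32.4191


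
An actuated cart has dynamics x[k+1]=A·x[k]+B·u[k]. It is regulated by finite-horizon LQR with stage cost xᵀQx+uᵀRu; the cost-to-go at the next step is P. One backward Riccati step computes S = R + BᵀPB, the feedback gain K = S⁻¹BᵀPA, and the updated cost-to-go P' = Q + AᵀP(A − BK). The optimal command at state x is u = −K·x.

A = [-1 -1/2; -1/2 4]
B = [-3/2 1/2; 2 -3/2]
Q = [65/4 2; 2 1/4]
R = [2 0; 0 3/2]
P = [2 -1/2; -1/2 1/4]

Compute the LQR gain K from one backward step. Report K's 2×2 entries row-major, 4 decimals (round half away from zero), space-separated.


0.2838 0.5115 -0.1020 -0.4206

BᵀP = [-4.0000 1.2500; 1.7500 -0.6250]
S = R + BᵀPB = [2 0; 0 3/2] + [8.5000 -3.8750; -3.8750 1.8125] = [10.5000 -3.8750; -3.8750 3.3125]
BᵀPA = [3.3750 7.0000; -1.4375 -3.3750]
K = S⁻¹·BᵀPA = [0.2838 0.5115; -0.1020 -0.4206]
A−BK = [-0.5233 0.4775; -1.2206 2.3462]
AᵀP(A−BK) = [0.4581 0.0443; 0.0443 1.5004]
P' = Q + AᵀP(A−BK) = [16.7081 2.0443; 2.0443 1.7504]
tr(P') = 18.4585


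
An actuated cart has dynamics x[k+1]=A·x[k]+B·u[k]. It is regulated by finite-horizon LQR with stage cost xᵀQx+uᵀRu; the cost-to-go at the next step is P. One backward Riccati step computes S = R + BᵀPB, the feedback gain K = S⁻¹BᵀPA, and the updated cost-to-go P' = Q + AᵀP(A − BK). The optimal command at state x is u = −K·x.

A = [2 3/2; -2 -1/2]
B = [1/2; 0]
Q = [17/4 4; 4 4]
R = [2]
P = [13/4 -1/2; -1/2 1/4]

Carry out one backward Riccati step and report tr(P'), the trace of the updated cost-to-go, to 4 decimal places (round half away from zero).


BᵀP = [1.6250 -0.2500]
S = R + BᵀPB = [2] + [0.8125] = [2.8125]
BᵀPA = [3.7500 2.5625]
K = S⁻¹·BᵀPA = [1.3333 0.9111]
A−BK = [1.3333 1.0444; -2.0000 -0.5000]
AᵀP(A−BK) = [13.0000 8.5833; 8.5833 5.7903]
P' = Q + AᵀP(A−BK) = [17.2500 12.5833; 12.5833 9.7903]
tr(P') = 27.0403

27.0403


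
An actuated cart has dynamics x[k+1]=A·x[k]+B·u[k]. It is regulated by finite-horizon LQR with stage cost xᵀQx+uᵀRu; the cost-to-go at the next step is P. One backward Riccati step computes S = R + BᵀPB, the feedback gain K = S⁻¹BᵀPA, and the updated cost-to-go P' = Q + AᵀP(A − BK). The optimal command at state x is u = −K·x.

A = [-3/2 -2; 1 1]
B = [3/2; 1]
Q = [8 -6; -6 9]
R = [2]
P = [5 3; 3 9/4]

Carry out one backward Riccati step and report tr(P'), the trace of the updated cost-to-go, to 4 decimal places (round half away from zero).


BᵀP = [10.5000 6.7500]
S = R + BᵀPB = [2] + [22.5000] = [24.5000]
BᵀPA = [-9.0000 -14.2500]
K = S⁻¹·BᵀPA = [-0.3673 -0.5816]
A−BK = [-0.9490 -1.1276; 1.3673 1.5816]
AᵀP(A−BK) = [1.1939 1.5153; 1.5153 1.9617]
P' = Q + AᵀP(A−BK) = [9.1939 -4.4847; -4.4847 10.9617]
tr(P') = 20.1556

20.1556
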